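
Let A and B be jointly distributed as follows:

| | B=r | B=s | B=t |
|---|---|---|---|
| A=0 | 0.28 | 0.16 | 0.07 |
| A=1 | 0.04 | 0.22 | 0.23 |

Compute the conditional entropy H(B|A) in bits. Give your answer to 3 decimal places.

1.360 bits

Chain rule: H(B|A) = H(A,B) − H(A).
Marginals: p(A) = (0.5100, 0.4900), p(B) = (0.3200, 0.3800, 0.3000).
H(A,B) = 2.3598 bits; H(A) = 0.9997 bits.
H(B|A) = 2.3598 − 0.9997 = 1.360 bits.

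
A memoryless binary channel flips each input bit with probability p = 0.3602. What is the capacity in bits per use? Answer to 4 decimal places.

0.0572 bits

Binary symmetric channel: C = 1 − h₂(ε) where h₂ is the binary entropy function.
h₂(0.3602) = −0.3602·log₂0.3602 − 0.6398·log₂0.6398 = 0.9428.
C = 1 − 0.9428 = 0.0572 bits per channel use.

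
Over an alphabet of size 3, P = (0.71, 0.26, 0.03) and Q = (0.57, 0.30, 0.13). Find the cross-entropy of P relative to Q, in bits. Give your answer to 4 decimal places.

H(P,Q) = −Σ p·log₂ q.
  −0.71·log₂(0.57) = 0.57579
  −0.26·log₂(0.30) = 0.45161
  −0.03·log₂(0.13) = 0.08830
H(P,Q) = 1.1157 bits.

1.1157 bits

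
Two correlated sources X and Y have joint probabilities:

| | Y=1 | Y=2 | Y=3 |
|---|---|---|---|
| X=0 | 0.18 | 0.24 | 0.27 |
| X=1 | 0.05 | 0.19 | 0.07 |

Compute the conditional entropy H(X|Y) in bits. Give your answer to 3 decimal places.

Marginals: p(X) = (0.6900, 0.3100), p(Y) = (0.2300, 0.4300, 0.3400).
H(X|Y) = Σ p(Y) · H(X|Y=·).
  Y=1: p=0.2300, H(X|Y=1) = 0.7554
  Y=2: p=0.4300, H(X|Y=2) = 0.9902
  Y=3: p=0.3400, H(X|Y=3) = 0.7335
Weighted sum = 0.849 bits.

0.849 bits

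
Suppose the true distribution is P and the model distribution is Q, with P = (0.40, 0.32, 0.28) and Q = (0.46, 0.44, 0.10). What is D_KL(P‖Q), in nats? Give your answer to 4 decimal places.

D(P‖Q) = Σ p·ln(p/q).
  0.40·ln(0.40/0.46) = -0.05590
  0.32·ln(0.32/0.44) = -0.10191
  0.28·ln(0.28/0.10) = 0.28829
D(P‖Q) = 0.1305 nats.

0.1305 nats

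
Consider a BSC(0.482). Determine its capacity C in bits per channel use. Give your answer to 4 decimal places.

Binary symmetric channel: C = 1 − h₂(ε) where h₂ is the binary entropy function.
h₂(0.482) = −0.482·log₂0.482 − 0.518·log₂0.518 = 0.9991.
C = 1 − 0.9991 = 0.0009 bits per channel use.

0.0009 bits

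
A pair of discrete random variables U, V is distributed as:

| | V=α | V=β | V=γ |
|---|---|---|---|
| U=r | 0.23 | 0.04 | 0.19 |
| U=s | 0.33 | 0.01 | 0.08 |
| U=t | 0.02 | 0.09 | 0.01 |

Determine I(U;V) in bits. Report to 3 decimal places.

Marginals: p(U) = (0.4600, 0.4200, 0.1200), p(V) = (0.5800, 0.1400, 0.2800).
I(U;V) = Σ p(x,y)·log₂[p(x,y)/(p(x)p(y))].
  (r,α): 0.23·log₂(0.8621) = -0.0492
  (r,β): 0.04·log₂(0.6211) = -0.0275
  (r,γ): 0.19·log₂(1.4752) = 0.1066
  (s,α): 0.33·log₂(1.3547) = 0.1445
  (s,β): 0.01·log₂(0.1701) = -0.0256
  (s,γ): 0.08·log₂(0.6803) = -0.0445
  (t,α): 0.02·log₂(0.2874) = -0.0360
  (t,β): 0.09·log₂(5.3571) = 0.2179
  (t,γ): 0.01·log₂(0.2976) = -0.0175
Sum = 0.269 bits.

0.269 bits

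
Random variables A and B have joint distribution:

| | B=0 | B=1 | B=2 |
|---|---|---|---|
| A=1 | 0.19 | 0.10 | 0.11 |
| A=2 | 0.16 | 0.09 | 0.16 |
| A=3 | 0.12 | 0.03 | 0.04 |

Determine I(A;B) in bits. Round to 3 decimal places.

Marginals: p(A) = (0.4000, 0.4100, 0.1900), p(B) = (0.4700, 0.2200, 0.3100).
I(A;B) = Σ p(x,y)·log₂[p(x,y)/(p(x)p(y))].
  (1,0): 0.19·log₂(1.0106) = 0.0029
  (1,1): 0.10·log₂(1.1364) = 0.0184
  (1,2): 0.11·log₂(0.8871) = -0.0190
  (2,0): 0.16·log₂(0.8303) = -0.0429
  (2,1): 0.09·log₂(0.9978) = -0.0003
  (2,2): 0.16·log₂(1.2589) = 0.0531
  (3,0): 0.12·log₂(1.3438) = 0.0512
  (3,1): 0.03·log₂(0.7177) = -0.0144
  (3,2): 0.04·log₂(0.6791) = -0.0223
Sum = 0.027 bits.

0.027 bits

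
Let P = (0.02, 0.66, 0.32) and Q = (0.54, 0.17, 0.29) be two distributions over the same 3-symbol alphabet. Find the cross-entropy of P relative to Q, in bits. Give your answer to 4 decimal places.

2.2765 bits

H(P,Q) = −Σ p·log₂ q.
  −0.02·log₂(0.54) = 0.01778
  −0.66·log₂(0.17) = 1.68722
  −0.32·log₂(0.29) = 0.57148
H(P,Q) = 2.2765 bits.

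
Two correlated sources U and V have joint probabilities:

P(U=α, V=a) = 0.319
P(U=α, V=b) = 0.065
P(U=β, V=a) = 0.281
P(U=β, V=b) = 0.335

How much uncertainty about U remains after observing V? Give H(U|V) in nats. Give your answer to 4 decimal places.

0.5922 nats

Chain rule: H(U|V) = H(U,V) − H(V).
Marginals: p(U) = (0.3840, 0.6160), p(V) = (0.6000, 0.4000).
H(U,V) = 1.2652 nats; H(V) = 0.6730 nats.
H(U|V) = 1.2652 − 0.6730 = 0.5922 nats.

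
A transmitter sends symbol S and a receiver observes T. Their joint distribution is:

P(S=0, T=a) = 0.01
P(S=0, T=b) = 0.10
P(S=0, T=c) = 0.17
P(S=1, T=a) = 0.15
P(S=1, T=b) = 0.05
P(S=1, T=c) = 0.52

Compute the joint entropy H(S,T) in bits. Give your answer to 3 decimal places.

H(S,T) = −Σ p(x,y)·log₂ p(x,y) over all 6 cells.
  cell (0,a): −0.01·log₂0.01 = 0.0664
  cell (0,b): −0.10·log₂0.10 = 0.3322
  cell (0,c): −0.17·log₂0.17 = 0.4346
  cell (1,a): −0.15·log₂0.15 = 0.4105
  cell (1,b): −0.05·log₂0.05 = 0.2161
  cell (1,c): −0.52·log₂0.52 = 0.4906
Sum = 1.950 bits.

1.950 bits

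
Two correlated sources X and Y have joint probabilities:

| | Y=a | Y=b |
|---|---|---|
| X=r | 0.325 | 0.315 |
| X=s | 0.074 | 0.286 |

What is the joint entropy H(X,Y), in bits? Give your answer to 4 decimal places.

1.8464 bits

H(X,Y) = −Σ p(x,y)·log₂ p(x,y) over all 4 cells.
  cell (r,a): −0.325·log₂0.325 = 0.52698
  cell (r,b): −0.315·log₂0.315 = 0.52497
  cell (s,a): −0.074·log₂0.074 = 0.27797
  cell (s,b): −0.286·log₂0.286 = 0.51649
Sum = 1.8464 bits.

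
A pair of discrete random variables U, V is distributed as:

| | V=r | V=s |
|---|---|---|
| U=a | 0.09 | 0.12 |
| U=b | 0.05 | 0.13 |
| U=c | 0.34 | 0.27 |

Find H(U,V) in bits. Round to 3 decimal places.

2.318 bits

H(U,V) = −Σ p(x,y)·log₂ p(x,y) over all 6 cells.
  cell (a,r): −0.09·log₂0.09 = 0.3127
  cell (a,s): −0.12·log₂0.12 = 0.3671
  cell (b,r): −0.05·log₂0.05 = 0.2161
  cell (b,s): −0.13·log₂0.13 = 0.3826
  cell (c,r): −0.34·log₂0.34 = 0.5292
  cell (c,s): −0.27·log₂0.27 = 0.5100
Sum = 2.318 bits.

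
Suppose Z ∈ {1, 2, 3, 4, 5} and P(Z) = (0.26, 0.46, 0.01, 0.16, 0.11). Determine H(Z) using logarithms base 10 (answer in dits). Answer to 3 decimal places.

H(Z) = −Σ p·log₁₀ p.
  −(0.26)·log₁₀(0.26) = 0.1521
  −(0.46)·log₁₀(0.46) = 0.1551
  −(0.01)·log₁₀(0.01) = 0.0200
  −(0.16)·log₁₀(0.16) = 0.1273
  −(0.11)·log₁₀(0.11) = 0.1054
Sum: 0.1521 + 0.1551 + 0.0200 + 0.1273 + 0.1054 = 0.560 dits.

0.560 dits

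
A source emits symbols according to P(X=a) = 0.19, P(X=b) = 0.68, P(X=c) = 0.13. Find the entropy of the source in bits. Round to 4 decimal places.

1.2162 bits

H(X) = −Σ p·log₂ p.
  −(0.19)·log₂(0.19) = 0.45523
  −(0.68)·log₂(0.68) = 0.37835
  −(0.13)·log₂(0.13) = 0.38264
Sum: 0.45523 + 0.37835 + 0.38264 = 1.2162 bits.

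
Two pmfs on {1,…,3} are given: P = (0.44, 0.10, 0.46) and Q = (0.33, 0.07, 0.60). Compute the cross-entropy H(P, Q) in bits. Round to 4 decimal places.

1.4264 bits

H(P,Q) = −Σ p·log₂ q.
  −0.44·log₂(0.33) = 0.70376
  −0.10·log₂(0.07) = 0.38365
  −0.46·log₂(0.60) = 0.33900
H(P,Q) = 1.4264 bits.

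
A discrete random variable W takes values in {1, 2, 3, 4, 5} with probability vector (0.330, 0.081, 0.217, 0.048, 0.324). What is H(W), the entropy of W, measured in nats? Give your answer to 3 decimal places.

1.412 nats

H(W) = −Σ p·ln p.
  −(0.330)·ln(0.330) = 0.3659
  −(0.081)·ln(0.081) = 0.2036
  −(0.217)·ln(0.217) = 0.3315
  −(0.048)·ln(0.048) = 0.1458
  −(0.324)·ln(0.324) = 0.3652
Sum: 0.3659 + 0.2036 + 0.3315 + 0.1458 + 0.3652 = 1.412 nats.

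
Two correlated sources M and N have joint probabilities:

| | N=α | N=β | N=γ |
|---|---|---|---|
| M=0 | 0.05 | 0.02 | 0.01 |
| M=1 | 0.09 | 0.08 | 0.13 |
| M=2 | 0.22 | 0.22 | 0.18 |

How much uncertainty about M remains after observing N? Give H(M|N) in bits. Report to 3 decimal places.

1.206 bits

Chain rule: H(M|N) = H(M,N) − H(N).
Marginals: p(M) = (0.0800, 0.3000, 0.6200), p(N) = (0.3600, 0.3200, 0.3200).
H(M,N) = 2.7887 bits; H(N) = 1.5827 bits.
H(M|N) = 2.7887 − 1.5827 = 1.206 bits.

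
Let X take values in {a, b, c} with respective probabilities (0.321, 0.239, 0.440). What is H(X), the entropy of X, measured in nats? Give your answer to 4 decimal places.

1.0681 nats

H(X) = −Σ p·ln p.
  −(0.321)·ln(0.321) = 0.36476
  −(0.239)·ln(0.239) = 0.34208
  −(0.440)·ln(0.440) = 0.36123
Sum: 0.36476 + 0.34208 + 0.36123 = 1.0681 nats.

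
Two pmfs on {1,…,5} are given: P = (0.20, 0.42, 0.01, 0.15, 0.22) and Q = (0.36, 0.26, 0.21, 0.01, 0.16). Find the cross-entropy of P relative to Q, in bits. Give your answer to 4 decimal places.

H(P,Q) = −Σ p·log₂ q.
  −0.20·log₂(0.36) = 0.29479
  −0.42·log₂(0.26) = 0.81623
  −0.01·log₂(0.21) = 0.02252
  −0.15·log₂(0.01) = 0.99658
  −0.22·log₂(0.16) = 0.58165
H(P,Q) = 2.7118 bits.

2.7118 bits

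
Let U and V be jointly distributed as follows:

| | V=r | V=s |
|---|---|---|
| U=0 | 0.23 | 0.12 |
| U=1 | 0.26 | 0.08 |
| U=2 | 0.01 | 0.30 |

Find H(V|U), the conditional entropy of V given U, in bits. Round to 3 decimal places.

0.656 bits

Chain rule: H(V|U) = H(U,V) − H(U).
Marginals: p(U) = (0.3500, 0.3400, 0.3100), p(V) = (0.5000, 0.5000).
H(U,V) = 2.2391 bits; H(U) = 1.5831 bits.
H(V|U) = 2.2391 − 1.5831 = 0.656 bits.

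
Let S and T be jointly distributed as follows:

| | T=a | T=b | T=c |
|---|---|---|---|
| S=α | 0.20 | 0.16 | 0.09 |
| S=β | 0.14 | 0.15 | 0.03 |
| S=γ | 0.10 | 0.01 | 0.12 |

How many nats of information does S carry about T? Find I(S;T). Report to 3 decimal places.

Marginals: p(S) = (0.4500, 0.3200, 0.2300), p(T) = (0.4400, 0.3200, 0.2400).
I(S;T) = Σ p(x,y)·ln[p(x,y)/(p(x)p(y))].
  (α,a): 0.20·ln(1.0101) = 0.0020
  (α,b): 0.16·ln(1.1111) = 0.0169
  (α,c): 0.09·ln(0.8333) = -0.0164
  (β,a): 0.14·ln(0.9943) = -0.0008
  (β,b): 0.15·ln(1.4648) = 0.0573
  (β,c): 0.03·ln(0.3906) = -0.0282
  (γ,a): 0.10·ln(0.9881) = -0.0012
  (γ,b): 0.01·ln(0.1359) = -0.0200
  (γ,c): 0.12·ln(2.1739) = 0.0932
Sum = 0.103 nats.

0.103 nats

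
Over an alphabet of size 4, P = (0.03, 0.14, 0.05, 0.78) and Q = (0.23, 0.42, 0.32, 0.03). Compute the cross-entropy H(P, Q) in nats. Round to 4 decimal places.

H(P,Q) = −Σ p·ln q.
  −0.03·ln(0.23) = 0.04409
  −0.14·ln(0.42) = 0.12145
  −0.05·ln(0.32) = 0.05697
  −0.78·ln(0.03) = 2.73512
H(P,Q) = 2.9576 nats.

2.9576 nats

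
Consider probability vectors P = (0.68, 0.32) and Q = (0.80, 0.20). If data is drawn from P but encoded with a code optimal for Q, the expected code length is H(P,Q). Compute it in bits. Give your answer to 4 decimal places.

0.9619 bits

H(P,Q) = −Σ p·log₂ q.
  −0.68·log₂(0.80) = 0.21891
  −0.32·log₂(0.20) = 0.74302
H(P,Q) = 0.9619 bits.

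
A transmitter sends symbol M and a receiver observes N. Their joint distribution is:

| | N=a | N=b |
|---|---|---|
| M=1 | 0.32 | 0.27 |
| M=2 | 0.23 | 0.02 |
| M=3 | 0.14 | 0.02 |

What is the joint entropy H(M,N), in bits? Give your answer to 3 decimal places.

2.147 bits

H(M,N) = −Σ p(x,y)·log₂ p(x,y) over all 6 cells.
  cell (1,a): −0.32·log₂0.32 = 0.5260
  cell (1,b): −0.27·log₂0.27 = 0.5100
  cell (2,a): −0.23·log₂0.23 = 0.4877
  cell (2,b): −0.02·log₂0.02 = 0.1129
  cell (3,a): −0.14·log₂0.14 = 0.3971
  cell (3,b): −0.02·log₂0.02 = 0.1129
Sum = 2.147 bits.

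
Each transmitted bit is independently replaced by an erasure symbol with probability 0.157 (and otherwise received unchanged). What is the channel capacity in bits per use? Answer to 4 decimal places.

Binary erasure channel: capacity C = 1 − ε.
C = 1 − 0.157 = 0.8430 bits per channel use.

0.8430 bits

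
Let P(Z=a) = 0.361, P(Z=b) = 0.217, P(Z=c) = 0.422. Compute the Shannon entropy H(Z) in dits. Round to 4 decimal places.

H(Z) = −Σ p·log₁₀ p.
  −(0.361)·log₁₀(0.361) = 0.15974
  −(0.217)·log₁₀(0.217) = 0.14399
  −(0.422)·log₁₀(0.422) = 0.15812
Sum: 0.15974 + 0.14399 + 0.15812 = 0.4618 dits.

0.4618 dits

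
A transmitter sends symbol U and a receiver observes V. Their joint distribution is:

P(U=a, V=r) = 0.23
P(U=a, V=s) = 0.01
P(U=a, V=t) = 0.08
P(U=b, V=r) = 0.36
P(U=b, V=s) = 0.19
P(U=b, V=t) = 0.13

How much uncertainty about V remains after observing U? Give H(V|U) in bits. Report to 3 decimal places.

Marginals: p(U) = (0.3200, 0.6800), p(V) = (0.5900, 0.2000, 0.2100).
H(V|U) = Σ p(U) · H(V|U=·).
  U=a: p=0.3200, H(V|U=a) = 0.9987
  U=b: p=0.6800, H(V|U=b) = 1.4561
Weighted sum = 1.310 bits.

1.310 bits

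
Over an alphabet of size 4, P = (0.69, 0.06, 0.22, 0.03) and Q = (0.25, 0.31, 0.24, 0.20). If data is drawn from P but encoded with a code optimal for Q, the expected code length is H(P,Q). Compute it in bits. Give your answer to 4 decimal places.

H(P,Q) = −Σ p·log₂ q.
  −0.69·log₂(0.25) = 1.38000
  −0.06·log₂(0.31) = 0.10138
  −0.22·log₂(0.24) = 0.45296
  −0.03·log₂(0.20) = 0.06966
H(P,Q) = 2.0040 bits.

2.0040 bits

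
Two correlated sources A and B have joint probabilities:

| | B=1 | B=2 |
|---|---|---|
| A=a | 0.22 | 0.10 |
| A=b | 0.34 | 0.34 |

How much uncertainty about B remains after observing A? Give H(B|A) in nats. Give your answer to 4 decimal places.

0.6701 nats

Chain rule: H(B|A) = H(A,B) − H(A).
Marginals: p(A) = (0.3200, 0.6800), p(B) = (0.5600, 0.4400).
H(A,B) = 1.2970 nats; H(A) = 0.6269 nats.
H(B|A) = 1.2970 − 0.6269 = 0.6701 nats.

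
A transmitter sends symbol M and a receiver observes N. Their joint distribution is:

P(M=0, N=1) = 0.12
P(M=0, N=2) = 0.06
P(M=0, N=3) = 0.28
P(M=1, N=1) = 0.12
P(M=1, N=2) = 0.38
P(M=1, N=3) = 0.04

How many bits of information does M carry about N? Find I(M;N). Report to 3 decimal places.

0.329 bits

Marginals: p(M) = (0.4600, 0.5400), p(N) = (0.2400, 0.4400, 0.3200).
I(M;N) = H(M) + H(N) − H(M,N).
H(M) = 0.9954, H(N) = 1.5413, H(M,N) = 2.2081.
I(M;N) = 0.9954 + 1.5413 − 2.2081 = 0.329 bits.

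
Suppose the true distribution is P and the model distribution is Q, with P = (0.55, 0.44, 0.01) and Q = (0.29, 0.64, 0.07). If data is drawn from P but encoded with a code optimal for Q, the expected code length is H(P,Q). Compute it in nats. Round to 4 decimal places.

H(P,Q) = −Σ p·ln q.
  −0.55·ln(0.29) = 0.68083
  −0.44·ln(0.64) = 0.19637
  −0.01·ln(0.07) = 0.02659
H(P,Q) = 0.9038 nats.

0.9038 nats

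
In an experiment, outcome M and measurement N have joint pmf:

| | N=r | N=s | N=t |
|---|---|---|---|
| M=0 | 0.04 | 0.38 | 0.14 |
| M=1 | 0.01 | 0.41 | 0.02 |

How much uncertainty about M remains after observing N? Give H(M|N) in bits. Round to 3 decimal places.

Marginals: p(M) = (0.5600, 0.4400), p(N) = (0.0500, 0.7900, 0.1600).
H(M|N) = Σ p(N) · H(M|N=·).
  N=r: p=0.0500, H(M|N=r) = 0.7219
  N=s: p=0.7900, H(M|N=s) = 0.9990
  N=t: p=0.1600, H(M|N=t) = 0.5436
Weighted sum = 0.912 bits.

0.912 bits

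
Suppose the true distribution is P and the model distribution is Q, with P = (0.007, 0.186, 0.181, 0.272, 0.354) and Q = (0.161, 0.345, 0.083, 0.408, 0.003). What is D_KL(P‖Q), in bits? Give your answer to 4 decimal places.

D(P‖Q) = Σ p·log₂(p/q).
  0.007·log₂(0.007/0.161) = -0.03166
  0.186·log₂(0.186/0.345) = -0.16578
  0.181·log₂(0.181/0.083) = 0.20359
  0.272·log₂(0.272/0.408) = -0.15911
  0.354·log₂(0.354/0.003) = 2.43646
D(P‖Q) = 2.2835 bits.

2.2835 bits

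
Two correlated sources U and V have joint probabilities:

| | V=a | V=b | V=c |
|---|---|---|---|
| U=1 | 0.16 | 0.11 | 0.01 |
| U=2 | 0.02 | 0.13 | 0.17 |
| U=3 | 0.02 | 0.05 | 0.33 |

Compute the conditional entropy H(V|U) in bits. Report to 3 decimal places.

1.058 bits

Chain rule: H(V|U) = H(U,V) − H(U).
Marginals: p(U) = (0.2800, 0.3200, 0.4000), p(V) = (0.2000, 0.2900, 0.5100).
H(U,V) = 2.6266 bits; H(U) = 1.5690 bits.
H(V|U) = 2.6266 − 1.5690 = 1.058 bits.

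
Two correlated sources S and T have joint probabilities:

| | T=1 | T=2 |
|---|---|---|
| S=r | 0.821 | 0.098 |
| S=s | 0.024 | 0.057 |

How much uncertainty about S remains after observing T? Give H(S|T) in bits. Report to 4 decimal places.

Chain rule: H(S|T) = H(S,T) − H(T).
Marginals: p(S) = (0.9190, 0.0810), p(T) = (0.8450, 0.1550).
H(S,T) = 0.9267 bits; H(T) = 0.6222 bits.
H(S|T) = 0.9267 − 0.6222 = 0.3045 bits.

0.3045 bits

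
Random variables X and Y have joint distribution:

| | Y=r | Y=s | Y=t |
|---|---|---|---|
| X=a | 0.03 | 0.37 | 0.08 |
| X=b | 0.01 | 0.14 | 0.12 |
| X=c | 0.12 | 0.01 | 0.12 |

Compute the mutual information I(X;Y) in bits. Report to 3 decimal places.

0.353 bits

Marginals: p(X) = (0.4800, 0.2700, 0.2500), p(Y) = (0.1600, 0.5200, 0.3200).
I(X;Y) = H(X) + H(Y) − H(X,Y).
H(X) = 1.5183, H(Y) = 1.4396, H(X,Y) = 2.6052.
I(X;Y) = 1.5183 + 1.4396 − 2.6052 = 0.353 bits.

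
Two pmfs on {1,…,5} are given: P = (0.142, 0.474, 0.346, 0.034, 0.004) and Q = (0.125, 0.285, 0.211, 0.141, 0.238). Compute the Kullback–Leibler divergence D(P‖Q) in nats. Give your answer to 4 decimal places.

D(P‖Q) = Σ p·ln(p/q).
  0.142·ln(0.142/0.125) = 0.01811
  0.474·ln(0.474/0.285) = 0.24113
  0.346·ln(0.346/0.211) = 0.17112
  0.034·ln(0.034/0.141) = -0.04836
  0.004·ln(0.004/0.238) = -0.01634
D(P‖Q) = 0.3657 nats.

0.3657 nats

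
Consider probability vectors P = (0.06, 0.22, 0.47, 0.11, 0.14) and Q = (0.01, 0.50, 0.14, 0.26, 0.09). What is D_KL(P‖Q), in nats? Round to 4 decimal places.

D(P‖Q) = Σ p·ln(p/q).
  0.06·ln(0.06/0.01) = 0.10751
  0.22·ln(0.22/0.50) = -0.18062
  0.47·ln(0.47/0.14) = 0.56921
  0.11·ln(0.11/0.26) = -0.09462
  0.14·ln(0.14/0.09) = 0.06186
D(P‖Q) = 0.4633 nats.

0.4633 nats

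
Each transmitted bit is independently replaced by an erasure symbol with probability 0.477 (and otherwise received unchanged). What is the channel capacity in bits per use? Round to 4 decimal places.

Binary erasure channel: capacity C = 1 − ε.
C = 1 − 0.477 = 0.5230 bits per channel use.

0.5230 bits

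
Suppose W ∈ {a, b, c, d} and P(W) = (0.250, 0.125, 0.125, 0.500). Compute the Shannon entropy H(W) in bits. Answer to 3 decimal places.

H(W) = −Σ p·log₂ p.
  −(0.250)·log₂(0.250) = 0.5000
  −(0.125)·log₂(0.125) = 0.3750
  −(0.125)·log₂(0.125) = 0.3750
  −(0.500)·log₂(0.500) = 0.5000
Sum: 0.5000 + 0.3750 + 0.3750 + 0.5000 = 1.750 bits.

1.750 bits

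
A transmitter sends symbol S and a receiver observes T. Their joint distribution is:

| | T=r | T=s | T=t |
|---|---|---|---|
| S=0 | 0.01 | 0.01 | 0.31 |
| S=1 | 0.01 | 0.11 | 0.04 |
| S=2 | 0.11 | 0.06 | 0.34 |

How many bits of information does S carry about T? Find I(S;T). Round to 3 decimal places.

Marginals: p(S) = (0.3300, 0.1600, 0.5100), p(T) = (0.1300, 0.1800, 0.6900).
I(S;T) = Σ p(x,y)·log₂[p(x,y)/(p(x)p(y))].
  (0,r): 0.01·log₂(0.2331) = -0.0210
  (0,s): 0.01·log₂(0.1684) = -0.0257
  (0,t): 0.31·log₂(1.3614) = 0.1380
  (1,r): 0.01·log₂(0.4808) = -0.0106
  (1,s): 0.11·log₂(3.8194) = 0.2127
  (1,t): 0.04·log₂(0.3623) = -0.0586
  (2,r): 0.11·log₂(1.6591) = 0.0803
  (2,s): 0.06·log₂(0.6536) = -0.0368
  (2,t): 0.34·log₂(0.9662) = -0.0169
Sum = 0.261 bits.

0.261 bits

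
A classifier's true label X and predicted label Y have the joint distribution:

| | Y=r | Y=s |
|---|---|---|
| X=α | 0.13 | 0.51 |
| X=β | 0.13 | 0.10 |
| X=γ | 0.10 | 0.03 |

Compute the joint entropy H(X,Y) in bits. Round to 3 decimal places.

H(X,Y) = −Σ p(x,y)·log₂ p(x,y) over all 6 cells.
  cell (α,r): −0.13·log₂0.13 = 0.3826
  cell (α,s): −0.51·log₂0.51 = 0.4954
  cell (β,r): −0.13·log₂0.13 = 0.3826
  cell (β,s): −0.10·log₂0.10 = 0.3322
  cell (γ,r): −0.10·log₂0.10 = 0.3322
  cell (γ,s): −0.03·log₂0.03 = 0.1518
Sum = 2.077 bits.

2.077 bits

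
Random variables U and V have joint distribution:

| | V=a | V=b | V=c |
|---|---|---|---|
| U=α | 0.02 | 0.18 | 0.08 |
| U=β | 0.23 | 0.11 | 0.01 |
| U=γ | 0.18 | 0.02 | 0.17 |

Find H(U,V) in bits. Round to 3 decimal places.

H(U,V) = −Σ p(x,y)·log₂ p(x,y) over all 9 cells.
  cell (α,a): −0.02·log₂0.02 = 0.1129
  cell (α,b): −0.18·log₂0.18 = 0.4453
  cell (α,c): −0.08·log₂0.08 = 0.2915
  cell (β,a): −0.23·log₂0.23 = 0.4877
  cell (β,b): −0.11·log₂0.11 = 0.3503
  cell (β,c): −0.01·log₂0.01 = 0.0664
  cell (γ,a): −0.18·log₂0.18 = 0.4453
  cell (γ,b): −0.02·log₂0.02 = 0.1129
  cell (γ,c): −0.17·log₂0.17 = 0.4346
Sum = 2.747 bits.

2.747 bits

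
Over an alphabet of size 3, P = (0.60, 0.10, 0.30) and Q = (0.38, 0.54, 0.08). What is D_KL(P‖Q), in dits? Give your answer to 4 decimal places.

D(P‖Q) = Σ p·log₁₀(p/q).
  0.60·log₁₀(0.60/0.38) = 0.11902
  0.10·log₁₀(0.10/0.54) = -0.07324
  0.30·log₁₀(0.30/0.08) = 0.17221
D(P‖Q) = 0.2180 dits.

0.2180 dits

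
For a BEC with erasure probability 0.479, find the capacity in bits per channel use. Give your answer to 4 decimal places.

0.5210 bits

Binary erasure channel: capacity C = 1 − ε.
C = 1 − 0.479 = 0.5210 bits per channel use.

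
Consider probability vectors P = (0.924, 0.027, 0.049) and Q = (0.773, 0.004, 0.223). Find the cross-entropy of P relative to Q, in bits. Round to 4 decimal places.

0.6644 bits

H(P,Q) = −Σ p·log₂ q.
  −0.924·log₂(0.773) = 0.34323
  −0.027·log₂(0.004) = 0.21508
  −0.049·log₂(0.223) = 0.10608
H(P,Q) = 0.6644 bits.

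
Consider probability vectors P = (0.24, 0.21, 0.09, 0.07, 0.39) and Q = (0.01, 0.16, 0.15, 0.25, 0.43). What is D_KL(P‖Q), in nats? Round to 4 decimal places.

0.6467 nats

D(P‖Q) = Σ p·ln(p/q).
  0.24·ln(0.24/0.01) = 0.76273
  0.21·ln(0.21/0.16) = 0.05711
  0.09·ln(0.09/0.15) = -0.04597
  0.07·ln(0.07/0.25) = -0.08911
  0.39·ln(0.39/0.43) = -0.03808
D(P‖Q) = 0.6467 nats.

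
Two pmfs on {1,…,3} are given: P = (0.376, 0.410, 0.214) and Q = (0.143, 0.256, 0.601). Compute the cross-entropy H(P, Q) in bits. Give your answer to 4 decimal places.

H(P,Q) = −Σ p·log₂ q.
  −0.376·log₂(0.143) = 1.05502
  −0.410·log₂(0.256) = 0.80597
  −0.214·log₂(0.601) = 0.15720
H(P,Q) = 2.0182 bits.

2.0182 bits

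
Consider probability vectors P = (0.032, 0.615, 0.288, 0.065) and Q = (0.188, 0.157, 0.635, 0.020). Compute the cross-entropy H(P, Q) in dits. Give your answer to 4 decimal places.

H(P,Q) = −Σ p·log₁₀ q.
  −0.032·log₁₀(0.188) = 0.02323
  −0.615·log₁₀(0.157) = 0.49452
  −0.288·log₁₀(0.635) = 0.05680
  −0.065·log₁₀(0.020) = 0.11043
H(P,Q) = 0.6850 dits.

0.6850 dits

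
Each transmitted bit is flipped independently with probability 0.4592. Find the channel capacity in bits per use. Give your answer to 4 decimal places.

Binary symmetric channel: C = 1 − h₂(ε) where h₂ is the binary entropy function.
h₂(0.4592) = −0.4592·log₂0.4592 − 0.5408·log₂0.5408 = 0.9952.
C = 1 − 0.9952 = 0.0048 bits per channel use.

0.0048 bits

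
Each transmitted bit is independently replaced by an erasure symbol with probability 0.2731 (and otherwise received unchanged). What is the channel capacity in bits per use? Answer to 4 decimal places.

0.7269 bits

Binary erasure channel: capacity C = 1 − ε.
C = 1 − 0.2731 = 0.7269 bits per channel use.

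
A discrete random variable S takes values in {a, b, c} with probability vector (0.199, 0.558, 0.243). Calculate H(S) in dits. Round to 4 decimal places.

H(S) = −Σ p·log₁₀ p.
  −(0.199)·log₁₀(0.199) = 0.13953
  −(0.558)·log₁₀(0.558) = 0.14138
  −(0.243)·log₁₀(0.243) = 0.14930
Sum: 0.13953 + 0.14138 + 0.14930 = 0.4302 dits.

0.4302 dits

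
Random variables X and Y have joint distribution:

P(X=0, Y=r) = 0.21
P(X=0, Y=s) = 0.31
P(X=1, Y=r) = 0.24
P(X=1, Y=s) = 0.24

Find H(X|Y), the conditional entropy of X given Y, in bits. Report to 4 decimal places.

0.9921 bits

Chain rule: H(X|Y) = H(X,Y) − H(Y).
Marginals: p(X) = (0.5200, 0.4800), p(Y) = (0.4500, 0.5500).
H(X,Y) = 1.9849 bits; H(Y) = 0.9928 bits.
H(X|Y) = 1.9849 − 0.9928 = 0.9921 bits.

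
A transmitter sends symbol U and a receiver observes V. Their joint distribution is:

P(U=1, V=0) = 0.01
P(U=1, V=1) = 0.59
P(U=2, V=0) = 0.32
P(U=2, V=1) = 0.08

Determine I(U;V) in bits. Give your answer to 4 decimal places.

0.5528 bits

Marginals: p(U) = (0.6000, 0.4000), p(V) = (0.3300, 0.6700).
I(U;V) = H(U) + H(V) − H(U,V).
H(U) = 0.9710, H(V) = 0.9149, H(U,V) = 1.3331.
I(U;V) = 0.9710 + 0.9149 − 1.3331 = 0.5528 bits.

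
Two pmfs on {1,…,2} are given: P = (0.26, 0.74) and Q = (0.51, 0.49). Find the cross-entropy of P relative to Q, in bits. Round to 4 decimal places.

H(P,Q) = −Σ p·log₂ q.
  −0.26·log₂(0.51) = 0.25257
  −0.74·log₂(0.49) = 0.76157
H(P,Q) = 1.0141 bits.

1.0141 bits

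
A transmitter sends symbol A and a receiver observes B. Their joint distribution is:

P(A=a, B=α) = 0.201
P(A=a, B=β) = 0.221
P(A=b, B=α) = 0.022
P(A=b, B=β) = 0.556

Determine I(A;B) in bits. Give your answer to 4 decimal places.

Marginals: p(A) = (0.4220, 0.5780), p(B) = (0.2230, 0.7770).
I(A;B) = Σ p(x,y)·log₂[p(x,y)/(p(x)p(y))].
  (a,α): 0.201·log₂(2.1359) = 0.22006
  (a,β): 0.221·log₂(0.6740) = -0.12579
  (b,α): 0.022·log₂(0.1707) = -0.05611
  (b,β): 0.556·log₂(1.2380) = 0.17126
Sum = 0.2094 bits.

0.2094 bits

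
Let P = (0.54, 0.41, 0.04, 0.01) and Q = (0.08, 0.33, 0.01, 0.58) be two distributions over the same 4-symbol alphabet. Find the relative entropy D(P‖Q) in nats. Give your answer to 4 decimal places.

D(P‖Q) = Σ p·ln(p/q).
  0.54·ln(0.54/0.08) = 1.03115
  0.41·ln(0.41/0.33) = 0.08900
  0.04·ln(0.04/0.01) = 0.05545
  0.01·ln(0.01/0.58) = -0.04060
D(P‖Q) = 1.1350 nats.

1.1350 nats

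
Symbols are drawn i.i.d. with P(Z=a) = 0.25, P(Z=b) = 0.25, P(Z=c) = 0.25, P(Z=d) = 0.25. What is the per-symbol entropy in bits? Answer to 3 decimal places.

H(Z) = −Σ p·log₂ p.
  −(0.25)·log₂(0.25) = 0.5000
  −(0.25)·log₂(0.25) = 0.5000
  −(0.25)·log₂(0.25) = 0.5000
  −(0.25)·log₂(0.25) = 0.5000
Sum: 0.5000 + 0.5000 + 0.5000 + 0.5000 = 2.000 bits.

2.000 bits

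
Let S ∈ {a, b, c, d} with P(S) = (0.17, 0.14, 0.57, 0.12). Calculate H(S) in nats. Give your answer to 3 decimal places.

H(S) = −Σ p·ln p.
  −(0.17)·ln(0.17) = 0.3012
  −(0.14)·ln(0.14) = 0.2753
  −(0.57)·ln(0.57) = 0.3204
  −(0.12)·ln(0.12) = 0.2544
Sum: 0.3012 + 0.2753 + 0.3204 + 0.2544 = 1.151 nats.

1.151 nats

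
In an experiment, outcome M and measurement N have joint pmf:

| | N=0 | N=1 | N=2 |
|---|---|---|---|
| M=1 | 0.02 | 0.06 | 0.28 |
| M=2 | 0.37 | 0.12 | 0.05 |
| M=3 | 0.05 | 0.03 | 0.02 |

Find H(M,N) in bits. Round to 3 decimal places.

H(M,N) = −Σ p(x,y)·log₂ p(x,y) over all 9 cells.
  cell (1,0): −0.02·log₂0.02 = 0.1129
  cell (1,1): −0.06·log₂0.06 = 0.2435
  cell (1,2): −0.28·log₂0.28 = 0.5142
  cell (2,0): −0.37·log₂0.37 = 0.5307
  cell (2,1): −0.12·log₂0.12 = 0.3671
  cell (2,2): −0.05·log₂0.05 = 0.2161
  cell (3,0): −0.05·log₂0.05 = 0.2161
  cell (3,1): −0.03·log₂0.03 = 0.1518
  cell (3,2): −0.02·log₂0.02 = 0.1129
Sum = 2.465 bits.

2.465 bits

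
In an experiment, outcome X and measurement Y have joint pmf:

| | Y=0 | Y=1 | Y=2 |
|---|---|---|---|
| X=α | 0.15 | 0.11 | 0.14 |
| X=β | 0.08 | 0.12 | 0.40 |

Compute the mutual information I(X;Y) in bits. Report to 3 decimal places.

0.081 bits

Marginals: p(X) = (0.4000, 0.6000), p(Y) = (0.2300, 0.2300, 0.5400).
I(X;Y) = Σ p(x,y)·log₂[p(x,y)/(p(x)p(y))].
  (α,0): 0.15·log₂(1.6304) = 0.1058
  (α,1): 0.11·log₂(1.1957) = 0.0284
  (α,2): 0.14·log₂(0.6481) = -0.0876
  (β,0): 0.08·log₂(0.5797) = -0.0629
  (β,1): 0.12·log₂(0.8696) = -0.0242
  (β,2): 0.40·log₂(1.2346) = 0.1216
Sum = 0.081 bits.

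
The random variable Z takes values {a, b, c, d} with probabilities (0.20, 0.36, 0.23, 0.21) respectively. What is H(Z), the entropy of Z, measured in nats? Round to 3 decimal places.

1.355 nats

H(Z) = −Σ p·ln p.
  −(0.20)·ln(0.20) = 0.3219
  −(0.36)·ln(0.36) = 0.3678
  −(0.23)·ln(0.23) = 0.3380
  −(0.21)·ln(0.21) = 0.3277
Sum: 0.3219 + 0.3678 + 0.3380 + 0.3277 = 1.355 nats.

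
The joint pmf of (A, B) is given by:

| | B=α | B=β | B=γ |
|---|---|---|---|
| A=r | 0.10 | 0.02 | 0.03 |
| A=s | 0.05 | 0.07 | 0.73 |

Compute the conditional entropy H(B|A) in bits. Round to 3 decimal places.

0.803 bits

Chain rule: H(B|A) = H(A,B) − H(A).
Marginals: p(A) = (0.1500, 0.8500), p(B) = (0.1500, 0.0900, 0.7600).
H(A,B) = 1.4129 bits; H(A) = 0.6098 bits.
H(B|A) = 1.4129 − 0.6098 = 0.803 bits.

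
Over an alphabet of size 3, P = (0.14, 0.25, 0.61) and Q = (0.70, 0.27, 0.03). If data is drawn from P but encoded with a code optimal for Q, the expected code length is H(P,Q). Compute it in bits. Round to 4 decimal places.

3.6302 bits

H(P,Q) = −Σ p·log₂ q.
  −0.14·log₂(0.70) = 0.07204
  −0.25·log₂(0.27) = 0.47224
  −0.61·log₂(0.03) = 3.08593
H(P,Q) = 3.6302 bits.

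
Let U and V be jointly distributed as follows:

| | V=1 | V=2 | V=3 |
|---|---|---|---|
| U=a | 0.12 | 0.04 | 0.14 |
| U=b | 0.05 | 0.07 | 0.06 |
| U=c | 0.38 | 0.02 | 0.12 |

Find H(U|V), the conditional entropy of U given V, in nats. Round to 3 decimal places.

Marginals: p(U) = (0.3000, 0.1800, 0.5200), p(V) = (0.5500, 0.1300, 0.3200).
H(U|V) = Σ p(V) · H(U|V=·).
  V=1: p=0.5500, H(U|V=1) = 0.8056
  V=2: p=0.1300, H(U|V=2) = 0.9840
  V=3: p=0.3200, H(U|V=3) = 1.0434
Weighted sum = 0.905 nats.

0.905 nats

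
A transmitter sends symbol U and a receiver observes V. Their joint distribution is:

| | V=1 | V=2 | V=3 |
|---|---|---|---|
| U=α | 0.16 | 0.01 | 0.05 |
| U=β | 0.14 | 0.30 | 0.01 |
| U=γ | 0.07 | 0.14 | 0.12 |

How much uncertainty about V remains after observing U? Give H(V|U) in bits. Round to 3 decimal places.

1.196 bits

Marginals: p(U) = (0.2200, 0.4500, 0.3300), p(V) = (0.3700, 0.4500, 0.1800).
H(V|U) = Σ p(U) · H(V|U=·).
  U=α: p=0.2200, H(V|U=α) = 1.0226
  U=β: p=0.4500, H(V|U=β) = 1.0361
  U=γ: p=0.3300, H(V|U=γ) = 1.5300
Weighted sum = 1.196 bits.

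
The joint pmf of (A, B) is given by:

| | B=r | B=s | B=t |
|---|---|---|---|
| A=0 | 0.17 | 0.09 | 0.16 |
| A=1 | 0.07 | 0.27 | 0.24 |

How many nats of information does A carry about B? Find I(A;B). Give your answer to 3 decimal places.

0.064 nats

Marginals: p(A) = (0.4200, 0.5800), p(B) = (0.2400, 0.3600, 0.4000).
I(A;B) = Σ p(x,y)·ln[p(x,y)/(p(x)p(y))].
  (0,r): 0.17·ln(1.6865) = 0.0889
  (0,s): 0.09·ln(0.5952) = -0.0467
  (0,t): 0.16·ln(0.9524) = -0.0078
  (1,r): 0.07·ln(0.5029) = -0.0481
  (1,s): 0.27·ln(1.2931) = 0.0694
  (1,t): 0.24·ln(1.0345) = 0.0081
Sum = 0.064 nats.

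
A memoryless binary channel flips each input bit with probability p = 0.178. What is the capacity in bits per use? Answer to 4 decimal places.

Binary symmetric channel: C = 1 − h₂(ε) where h₂ is the binary entropy function.
h₂(0.178) = −0.178·log₂0.178 − 0.822·log₂0.822 = 0.6757.
C = 1 − 0.6757 = 0.3243 bits per channel use.

0.3243 bits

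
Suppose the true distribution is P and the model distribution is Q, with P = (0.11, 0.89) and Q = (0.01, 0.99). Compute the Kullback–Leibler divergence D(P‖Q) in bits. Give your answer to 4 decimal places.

D(P‖Q) = Σ p·log₂(p/q).
  0.11·log₂(0.11/0.01) = 0.38054
  0.89·log₂(0.89/0.99) = -0.13672
D(P‖Q) = 0.2438 bits.

0.2438 bits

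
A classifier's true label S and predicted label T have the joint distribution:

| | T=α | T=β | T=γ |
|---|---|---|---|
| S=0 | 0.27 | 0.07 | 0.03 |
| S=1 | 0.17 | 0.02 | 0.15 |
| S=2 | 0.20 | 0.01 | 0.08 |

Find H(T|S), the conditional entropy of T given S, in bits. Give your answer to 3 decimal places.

1.133 bits

Chain rule: H(T|S) = H(S,T) − H(S).
Marginals: p(S) = (0.3700, 0.3400, 0.2900), p(T) = (0.6400, 0.1000, 0.2600).
H(S,T) = 2.7107 bits; H(S) = 1.5778 bits.
H(T|S) = 2.7107 − 1.5778 = 1.133 bits.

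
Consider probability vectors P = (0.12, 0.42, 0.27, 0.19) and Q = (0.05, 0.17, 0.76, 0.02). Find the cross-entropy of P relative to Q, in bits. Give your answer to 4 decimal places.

2.7715 bits

H(P,Q) = −Σ p·log₂ q.
  −0.12·log₂(0.05) = 0.51863
  −0.42·log₂(0.17) = 1.07369
  −0.27·log₂(0.76) = 0.10690
  −0.19·log₂(0.02) = 1.07233
H(P,Q) = 2.7715 bits.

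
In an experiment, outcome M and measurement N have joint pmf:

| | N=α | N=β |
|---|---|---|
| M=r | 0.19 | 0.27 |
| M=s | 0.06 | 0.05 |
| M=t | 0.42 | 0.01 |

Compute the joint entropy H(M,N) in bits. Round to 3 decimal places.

H(M,N) = −Σ p(x,y)·log₂ p(x,y) over all 6 cells.
  cell (r,α): −0.19·log₂0.19 = 0.4552
  cell (r,β): −0.27·log₂0.27 = 0.5100
  cell (s,α): −0.06·log₂0.06 = 0.2435
  cell (s,β): −0.05·log₂0.05 = 0.2161
  cell (t,α): −0.42·log₂0.42 = 0.5256
  cell (t,β): −0.01·log₂0.01 = 0.0664
Sum = 2.017 bits.

2.017 bits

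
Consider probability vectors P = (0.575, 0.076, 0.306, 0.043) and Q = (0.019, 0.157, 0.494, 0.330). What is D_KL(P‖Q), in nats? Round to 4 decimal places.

1.6714 nats

D(P‖Q) = Σ p·ln(p/q).
  0.575·ln(0.575/0.019) = 1.96071
  0.076·ln(0.076/0.157) = -0.05514
  0.306·ln(0.306/0.494) = -0.14656
  0.043·ln(0.043/0.330) = -0.08763
D(P‖Q) = 1.6714 nats.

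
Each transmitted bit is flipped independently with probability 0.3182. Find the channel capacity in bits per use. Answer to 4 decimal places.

0.0976 bits

Binary symmetric channel: C = 1 − h₂(ε) where h₂ is the binary entropy function.
h₂(0.3182) = −0.3182·log₂0.3182 − 0.6818·log₂0.6818 = 0.9024.
C = 1 − 0.9024 = 0.0976 bits per channel use.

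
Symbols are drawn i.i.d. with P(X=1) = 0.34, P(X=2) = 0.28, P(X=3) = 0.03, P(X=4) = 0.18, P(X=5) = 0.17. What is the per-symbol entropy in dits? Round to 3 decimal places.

H(X) = −Σ p·log₁₀ p.
  −(0.34)·log₁₀(0.34) = 0.1593
  −(0.28)·log₁₀(0.28) = 0.1548
  −(0.03)·log₁₀(0.03) = 0.0457
  −(0.18)·log₁₀(0.18) = 0.1341
  −(0.17)·log₁₀(0.17) = 0.1308
Sum: 0.1593 + 0.1548 + 0.0457 + 0.1341 + 0.1308 = 0.625 dits.

0.625 dits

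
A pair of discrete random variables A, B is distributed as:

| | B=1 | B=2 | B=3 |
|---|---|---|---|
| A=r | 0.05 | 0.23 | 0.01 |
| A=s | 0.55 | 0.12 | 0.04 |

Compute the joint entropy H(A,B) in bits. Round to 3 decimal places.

H(A,B) = −Σ p(x,y)·log₂ p(x,y) over all 6 cells.
  cell (r,1): −0.05·log₂0.05 = 0.2161
  cell (r,2): −0.23·log₂0.23 = 0.4877
  cell (r,3): −0.01·log₂0.01 = 0.0664
  cell (s,1): −0.55·log₂0.55 = 0.4744
  cell (s,2): −0.12·log₂0.12 = 0.3671
  cell (s,3): −0.04·log₂0.04 = 0.1858
Sum = 1.797 bits.

1.797 bits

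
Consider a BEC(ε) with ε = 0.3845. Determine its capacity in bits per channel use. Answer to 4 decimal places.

0.6155 bits

Binary erasure channel: capacity C = 1 − ε.
C = 1 − 0.3845 = 0.6155 bits per channel use.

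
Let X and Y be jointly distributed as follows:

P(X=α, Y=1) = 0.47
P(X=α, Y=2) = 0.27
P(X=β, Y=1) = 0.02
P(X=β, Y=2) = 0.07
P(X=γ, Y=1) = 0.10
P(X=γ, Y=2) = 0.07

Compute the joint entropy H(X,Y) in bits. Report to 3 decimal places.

2.004 bits

H(X,Y) = −Σ p(x,y)·log₂ p(x,y) over all 6 cells.
  cell (α,1): −0.47·log₂0.47 = 0.5120
  cell (α,2): −0.27·log₂0.27 = 0.5100
  cell (β,1): −0.02·log₂0.02 = 0.1129
  cell (β,2): −0.07·log₂0.07 = 0.2686
  cell (γ,1): −0.10·log₂0.10 = 0.3322
  cell (γ,2): −0.07·log₂0.07 = 0.2686
Sum = 2.004 bits.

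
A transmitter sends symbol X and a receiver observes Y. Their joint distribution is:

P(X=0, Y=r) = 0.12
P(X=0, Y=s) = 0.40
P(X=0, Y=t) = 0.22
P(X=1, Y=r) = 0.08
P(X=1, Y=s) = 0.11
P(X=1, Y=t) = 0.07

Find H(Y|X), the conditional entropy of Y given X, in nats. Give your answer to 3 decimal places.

Chain rule: H(Y|X) = H(X,Y) − H(X).
Marginals: p(X) = (0.7400, 0.2600), p(Y) = (0.2000, 0.5100, 0.2900).
H(X,Y) = 1.5851 nats; H(X) = 0.5731 nats.
H(Y|X) = 1.5851 − 0.5731 = 1.012 nats.

1.012 nats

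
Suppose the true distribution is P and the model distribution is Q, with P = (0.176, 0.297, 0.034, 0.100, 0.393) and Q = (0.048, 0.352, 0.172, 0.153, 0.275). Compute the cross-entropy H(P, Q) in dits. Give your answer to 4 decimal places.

H(P,Q) = −Σ p·log₁₀ q.
  −0.176·log₁₀(0.048) = 0.23210
  −0.297·log₁₀(0.352) = 0.13468
  −0.034·log₁₀(0.172) = 0.02599
  −0.100·log₁₀(0.153) = 0.08153
  −0.393·log₁₀(0.275) = 0.22034
H(P,Q) = 0.6946 dits.

0.6946 dits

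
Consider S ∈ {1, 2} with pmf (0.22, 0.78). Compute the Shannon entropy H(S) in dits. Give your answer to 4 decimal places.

H(S) = −Σ p·log₁₀ p.
  −(0.22)·log₁₀(0.22) = 0.14467
  −(0.78)·log₁₀(0.78) = 0.08417
Sum: 0.14467 + 0.08417 = 0.2288 dits.

0.2288 dits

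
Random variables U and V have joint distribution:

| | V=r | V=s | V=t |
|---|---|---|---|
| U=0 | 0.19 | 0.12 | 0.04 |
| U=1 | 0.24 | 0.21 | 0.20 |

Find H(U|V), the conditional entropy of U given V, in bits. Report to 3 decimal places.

Chain rule: H(U|V) = H(U,V) − H(V).
Marginals: p(U) = (0.3500, 0.6500), p(V) = (0.4300, 0.3300, 0.2400).
H(U,V) = 2.4394 bits; H(V) = 1.5455 bits.
H(U|V) = 2.4394 − 1.5455 = 0.894 bits.

0.894 bits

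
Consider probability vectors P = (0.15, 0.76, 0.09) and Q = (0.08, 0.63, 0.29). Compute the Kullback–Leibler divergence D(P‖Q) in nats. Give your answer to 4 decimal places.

D(P‖Q) = Σ p·ln(p/q).
  0.15·ln(0.15/0.08) = 0.09429
  0.76·ln(0.76/0.63) = 0.14257
  0.09·ln(0.09/0.29) = -0.10531
D(P‖Q) = 0.1316 nats.

0.1316 nats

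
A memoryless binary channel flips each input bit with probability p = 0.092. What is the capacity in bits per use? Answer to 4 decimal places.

Binary symmetric channel: C = 1 − h₂(ε) where h₂ is the binary entropy function.
h₂(0.092) = −0.092·log₂0.092 − 0.908·log₂0.908 = 0.4431.
C = 1 − 0.4431 = 0.5569 bits per channel use.

0.5569 bits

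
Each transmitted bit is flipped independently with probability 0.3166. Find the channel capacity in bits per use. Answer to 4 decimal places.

0.0994 bits

Binary symmetric channel: C = 1 − h₂(ε) where h₂ is the binary entropy function.
h₂(0.3166) = −0.3166·log₂0.3166 − 0.6834·log₂0.6834 = 0.9006.
C = 1 − 0.9006 = 0.0994 bits per channel use.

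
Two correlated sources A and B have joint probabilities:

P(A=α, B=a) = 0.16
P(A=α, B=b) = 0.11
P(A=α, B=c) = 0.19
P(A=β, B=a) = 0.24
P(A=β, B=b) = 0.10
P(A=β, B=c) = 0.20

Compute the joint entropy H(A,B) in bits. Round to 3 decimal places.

2.519 bits

H(A,B) = −Σ p(x,y)·log₂ p(x,y) over all 6 cells.
  cell (α,a): −0.16·log₂0.16 = 0.4230
  cell (α,b): −0.11·log₂0.11 = 0.3503
  cell (α,c): −0.19·log₂0.19 = 0.4552
  cell (β,a): −0.24·log₂0.24 = 0.4941
  cell (β,b): −0.10·log₂0.10 = 0.3322
  cell (β,c): −0.20·log₂0.20 = 0.4644
Sum = 2.519 bits.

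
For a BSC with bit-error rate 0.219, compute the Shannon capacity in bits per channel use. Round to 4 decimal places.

Binary symmetric channel: C = 1 − h₂(ε) where h₂ is the binary entropy function.
h₂(0.219) = −0.219·log₂0.219 − 0.781·log₂0.781 = 0.7583.
C = 1 − 0.7583 = 0.2417 bits per channel use.

0.2417 bits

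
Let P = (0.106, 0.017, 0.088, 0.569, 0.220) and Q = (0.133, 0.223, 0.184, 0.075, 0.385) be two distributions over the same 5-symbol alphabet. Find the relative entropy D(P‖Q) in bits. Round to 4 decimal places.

D(P‖Q) = Σ p·log₂(p/q).
  0.106·log₂(0.106/0.133) = -0.03470
  0.017·log₂(0.017/0.223) = -0.06313
  0.088·log₂(0.088/0.184) = -0.09364
  0.569·log₂(0.569/0.075) = 1.66345
  0.220·log₂(0.220/0.385) = -0.17762
D(P‖Q) = 1.2944 bits.

1.2944 bits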